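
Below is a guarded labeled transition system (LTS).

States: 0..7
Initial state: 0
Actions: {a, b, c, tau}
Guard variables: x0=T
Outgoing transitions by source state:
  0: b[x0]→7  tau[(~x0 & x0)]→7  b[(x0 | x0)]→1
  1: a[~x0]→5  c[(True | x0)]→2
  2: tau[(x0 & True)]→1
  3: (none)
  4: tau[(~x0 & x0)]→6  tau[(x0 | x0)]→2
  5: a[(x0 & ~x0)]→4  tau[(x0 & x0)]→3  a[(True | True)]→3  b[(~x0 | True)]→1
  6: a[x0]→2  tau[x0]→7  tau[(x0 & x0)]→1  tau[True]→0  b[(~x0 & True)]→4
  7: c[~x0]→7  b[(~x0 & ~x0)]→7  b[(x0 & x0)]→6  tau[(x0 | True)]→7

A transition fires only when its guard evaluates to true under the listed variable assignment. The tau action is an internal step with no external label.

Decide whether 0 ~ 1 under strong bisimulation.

Answer: NOT BISIMILAR

Working:
Bisimulation quotient by refinement:
  π0 = {{0,1,2,3,4,5,6,7}}
  π1 = {{0},{1},{2,4},{3},{5},{6},{7}}
  π2 = {{0},{1},{2},{3},{4},{5},{6},{7}}
Fixed point at round 3; 8 class(es).
[0]={0}  [1]={1}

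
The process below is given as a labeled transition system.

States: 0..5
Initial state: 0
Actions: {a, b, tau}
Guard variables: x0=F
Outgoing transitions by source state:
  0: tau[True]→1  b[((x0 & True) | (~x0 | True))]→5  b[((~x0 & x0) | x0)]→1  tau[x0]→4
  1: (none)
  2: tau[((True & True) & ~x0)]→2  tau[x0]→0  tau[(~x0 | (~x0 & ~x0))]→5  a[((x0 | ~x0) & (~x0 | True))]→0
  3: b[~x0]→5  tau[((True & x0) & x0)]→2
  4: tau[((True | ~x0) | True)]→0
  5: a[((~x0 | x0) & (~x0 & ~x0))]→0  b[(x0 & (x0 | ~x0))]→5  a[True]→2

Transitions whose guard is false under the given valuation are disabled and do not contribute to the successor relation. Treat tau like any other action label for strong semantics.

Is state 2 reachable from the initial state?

Answer: REACHABLE

Trace:
9 transition(s) survive guard evaluation.
Layer 0: {0}
Layer 1: {1,5}  cumulative {0,1,5}
Layer 2: {2}  cumulative {0,1,2,5}
R = {0,1,2,5}
Path to 2: b·a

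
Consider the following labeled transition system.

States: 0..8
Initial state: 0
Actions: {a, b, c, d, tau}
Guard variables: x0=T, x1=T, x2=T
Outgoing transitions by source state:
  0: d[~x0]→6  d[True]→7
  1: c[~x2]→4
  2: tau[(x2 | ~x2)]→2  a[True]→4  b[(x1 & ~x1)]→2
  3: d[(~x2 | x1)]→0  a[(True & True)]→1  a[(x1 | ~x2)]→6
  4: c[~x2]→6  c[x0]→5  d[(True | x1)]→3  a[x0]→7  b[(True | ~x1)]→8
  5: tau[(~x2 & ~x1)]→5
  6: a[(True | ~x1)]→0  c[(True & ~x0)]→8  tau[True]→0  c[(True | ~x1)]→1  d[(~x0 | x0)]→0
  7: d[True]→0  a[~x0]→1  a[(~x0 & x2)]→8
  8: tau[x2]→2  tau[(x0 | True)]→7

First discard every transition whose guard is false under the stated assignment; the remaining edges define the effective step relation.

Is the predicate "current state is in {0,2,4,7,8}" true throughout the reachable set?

Safe = {0,2,4,7,8}
R = {0,7}
  0: ok
  7: ok

Answer: INVARIANT HOLDS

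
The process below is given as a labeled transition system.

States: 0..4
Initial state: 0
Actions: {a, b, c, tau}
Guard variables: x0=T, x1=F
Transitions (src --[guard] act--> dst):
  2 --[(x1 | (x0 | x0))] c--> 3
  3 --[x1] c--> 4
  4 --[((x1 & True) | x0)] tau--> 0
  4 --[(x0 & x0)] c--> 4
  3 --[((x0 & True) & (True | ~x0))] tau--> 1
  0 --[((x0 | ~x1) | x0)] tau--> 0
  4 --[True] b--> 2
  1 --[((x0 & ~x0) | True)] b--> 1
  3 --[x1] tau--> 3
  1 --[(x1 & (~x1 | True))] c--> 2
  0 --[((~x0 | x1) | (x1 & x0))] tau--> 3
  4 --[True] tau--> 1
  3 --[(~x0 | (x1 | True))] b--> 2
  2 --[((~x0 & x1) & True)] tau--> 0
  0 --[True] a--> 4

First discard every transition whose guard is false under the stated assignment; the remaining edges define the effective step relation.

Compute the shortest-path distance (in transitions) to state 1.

Layered search for 1:
  Layer 0: {0}
  Layer 1: {4}
  Layer 2: {1,2}
first hit 1 at d=2 via a·tau

Answer: 2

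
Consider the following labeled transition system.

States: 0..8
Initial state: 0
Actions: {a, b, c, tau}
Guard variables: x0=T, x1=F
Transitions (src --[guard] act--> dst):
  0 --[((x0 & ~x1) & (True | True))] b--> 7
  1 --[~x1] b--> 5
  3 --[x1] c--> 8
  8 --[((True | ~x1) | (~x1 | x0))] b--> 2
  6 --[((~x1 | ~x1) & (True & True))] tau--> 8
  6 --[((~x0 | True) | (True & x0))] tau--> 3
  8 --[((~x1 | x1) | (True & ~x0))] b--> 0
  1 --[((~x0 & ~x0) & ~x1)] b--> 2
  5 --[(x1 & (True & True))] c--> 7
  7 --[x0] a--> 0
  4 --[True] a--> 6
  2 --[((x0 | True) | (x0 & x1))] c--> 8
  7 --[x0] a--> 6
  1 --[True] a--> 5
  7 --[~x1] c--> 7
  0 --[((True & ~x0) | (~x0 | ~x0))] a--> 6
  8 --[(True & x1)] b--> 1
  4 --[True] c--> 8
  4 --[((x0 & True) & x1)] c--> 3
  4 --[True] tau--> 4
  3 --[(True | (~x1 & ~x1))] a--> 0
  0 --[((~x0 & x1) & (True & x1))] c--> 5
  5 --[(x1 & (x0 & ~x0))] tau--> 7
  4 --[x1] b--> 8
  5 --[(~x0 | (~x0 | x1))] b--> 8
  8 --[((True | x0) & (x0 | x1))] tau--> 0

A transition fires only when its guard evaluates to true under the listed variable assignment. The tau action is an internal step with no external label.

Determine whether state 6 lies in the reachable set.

Guard filter leaves 16 enabled edge(s).
L0 = {0}
L1 = {7}  cumulative {0,7}
L2 = {6}  cumulative {0,6,7}
L3 = {3,8}  cumulative {0,3,6,7,8}
L4 = {2}  cumulative {0,2,3,6,7,8}
Reachable = {0,2,3,6,7,8}
Path to 6: b·a

Answer: REACHABLE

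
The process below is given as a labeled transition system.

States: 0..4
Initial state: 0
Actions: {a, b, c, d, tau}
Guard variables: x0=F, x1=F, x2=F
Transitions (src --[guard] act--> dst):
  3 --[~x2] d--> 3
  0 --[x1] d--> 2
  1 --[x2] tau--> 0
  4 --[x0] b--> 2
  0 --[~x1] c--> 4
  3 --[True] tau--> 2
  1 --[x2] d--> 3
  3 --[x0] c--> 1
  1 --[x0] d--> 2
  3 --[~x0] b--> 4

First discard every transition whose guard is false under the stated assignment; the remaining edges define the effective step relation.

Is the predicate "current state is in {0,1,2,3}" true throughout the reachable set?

Answer: INVARIANT VIOLATED at state 4

Trace:
Safe = {0,1,2,3}
R = {0,4}
  0: safe
  4: outside
counterexample path to 4: c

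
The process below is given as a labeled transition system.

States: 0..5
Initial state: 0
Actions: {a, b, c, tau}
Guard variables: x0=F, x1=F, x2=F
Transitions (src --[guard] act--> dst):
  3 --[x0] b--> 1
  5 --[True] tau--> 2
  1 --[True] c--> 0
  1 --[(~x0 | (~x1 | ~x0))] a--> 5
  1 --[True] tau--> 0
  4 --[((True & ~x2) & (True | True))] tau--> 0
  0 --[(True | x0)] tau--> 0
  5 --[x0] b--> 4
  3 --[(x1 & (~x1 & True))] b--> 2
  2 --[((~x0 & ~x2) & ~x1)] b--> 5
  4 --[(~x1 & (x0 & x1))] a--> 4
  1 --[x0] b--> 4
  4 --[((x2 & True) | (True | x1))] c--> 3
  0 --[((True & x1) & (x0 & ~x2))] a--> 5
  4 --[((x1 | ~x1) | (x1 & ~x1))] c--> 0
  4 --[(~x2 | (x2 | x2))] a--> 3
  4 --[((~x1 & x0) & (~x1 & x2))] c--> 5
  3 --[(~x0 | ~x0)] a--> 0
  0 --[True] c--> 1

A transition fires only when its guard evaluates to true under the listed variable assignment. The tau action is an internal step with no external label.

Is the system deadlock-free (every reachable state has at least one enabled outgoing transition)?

Answer: DEADLOCK-FREE

Working:
Reachable = {0,1,2,5}
  0: c→1  tau→0  [2 exit(s)]
  1: a→5  c→0  tau→0  [3 exit(s)]
  2: b→5  [1 exit(s)]
  5: tau→2  [1 exit(s)]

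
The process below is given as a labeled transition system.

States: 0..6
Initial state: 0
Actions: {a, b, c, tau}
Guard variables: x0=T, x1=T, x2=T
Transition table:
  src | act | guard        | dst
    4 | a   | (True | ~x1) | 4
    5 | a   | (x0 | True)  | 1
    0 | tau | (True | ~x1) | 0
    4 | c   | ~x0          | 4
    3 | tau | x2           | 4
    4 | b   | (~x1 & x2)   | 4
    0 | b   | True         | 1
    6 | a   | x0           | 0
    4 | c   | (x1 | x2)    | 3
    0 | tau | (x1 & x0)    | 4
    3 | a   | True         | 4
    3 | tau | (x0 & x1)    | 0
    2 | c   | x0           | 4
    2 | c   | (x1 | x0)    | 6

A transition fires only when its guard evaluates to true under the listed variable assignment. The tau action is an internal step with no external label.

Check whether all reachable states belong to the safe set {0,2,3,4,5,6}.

Answer: INVARIANT VIOLATED at state 1

Trace:
Allowed set {0,2,3,4,5,6}
Reachable = {0,1,3,4}
  0: safe
  1: VIOLATES
  3: safe
  4: safe
counterexample path to 1: b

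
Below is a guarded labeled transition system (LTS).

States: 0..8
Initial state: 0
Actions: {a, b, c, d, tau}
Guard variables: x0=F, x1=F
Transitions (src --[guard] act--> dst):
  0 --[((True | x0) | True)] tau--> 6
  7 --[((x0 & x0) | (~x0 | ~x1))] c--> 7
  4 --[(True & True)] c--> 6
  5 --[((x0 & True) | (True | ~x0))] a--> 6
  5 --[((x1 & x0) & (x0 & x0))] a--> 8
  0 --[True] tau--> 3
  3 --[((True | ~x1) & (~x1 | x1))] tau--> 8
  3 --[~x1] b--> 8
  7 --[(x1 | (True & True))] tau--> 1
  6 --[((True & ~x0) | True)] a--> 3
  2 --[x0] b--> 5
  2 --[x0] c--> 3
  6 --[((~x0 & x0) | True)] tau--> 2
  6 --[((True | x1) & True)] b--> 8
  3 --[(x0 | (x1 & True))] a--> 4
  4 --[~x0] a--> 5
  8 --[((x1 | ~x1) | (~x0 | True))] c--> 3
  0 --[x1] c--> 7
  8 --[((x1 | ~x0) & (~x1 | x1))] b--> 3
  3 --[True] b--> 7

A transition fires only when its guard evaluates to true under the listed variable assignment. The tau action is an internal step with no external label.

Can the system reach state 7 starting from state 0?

Answer: REACHABLE

Trace:
After dropping false guards: 15 live edges.
L0 = {0}
L1 = {3,6}  now seen {0,3,6}
L2 = {2,7,8}  now seen {0,2,3,6,7,8}
L3 = {1}  now seen {0,1,2,3,6,7,8}
R = {0,1,2,3,6,7,8}
trace reaching 7: tau·b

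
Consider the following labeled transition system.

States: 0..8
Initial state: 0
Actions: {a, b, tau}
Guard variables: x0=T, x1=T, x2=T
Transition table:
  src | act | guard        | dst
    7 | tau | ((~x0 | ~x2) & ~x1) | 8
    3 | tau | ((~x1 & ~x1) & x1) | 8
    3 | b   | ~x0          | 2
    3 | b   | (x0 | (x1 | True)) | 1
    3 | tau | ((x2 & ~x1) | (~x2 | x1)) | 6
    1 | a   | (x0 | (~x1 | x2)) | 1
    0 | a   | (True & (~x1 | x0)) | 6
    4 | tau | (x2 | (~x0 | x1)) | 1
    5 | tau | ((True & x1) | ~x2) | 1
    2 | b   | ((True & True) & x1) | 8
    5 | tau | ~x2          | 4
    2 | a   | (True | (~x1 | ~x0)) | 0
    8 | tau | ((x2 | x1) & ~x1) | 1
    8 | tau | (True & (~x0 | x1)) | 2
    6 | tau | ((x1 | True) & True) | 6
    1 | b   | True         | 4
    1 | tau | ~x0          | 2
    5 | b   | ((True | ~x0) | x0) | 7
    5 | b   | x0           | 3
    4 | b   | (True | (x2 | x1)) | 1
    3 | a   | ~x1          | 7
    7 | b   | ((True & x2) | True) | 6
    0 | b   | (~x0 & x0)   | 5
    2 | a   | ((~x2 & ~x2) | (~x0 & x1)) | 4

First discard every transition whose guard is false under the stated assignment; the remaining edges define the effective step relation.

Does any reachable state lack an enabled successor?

Reach set: {0,6}
  0: a→6  [1 out]
  6: tau→6  [1 out]

Answer: DEADLOCK-FREE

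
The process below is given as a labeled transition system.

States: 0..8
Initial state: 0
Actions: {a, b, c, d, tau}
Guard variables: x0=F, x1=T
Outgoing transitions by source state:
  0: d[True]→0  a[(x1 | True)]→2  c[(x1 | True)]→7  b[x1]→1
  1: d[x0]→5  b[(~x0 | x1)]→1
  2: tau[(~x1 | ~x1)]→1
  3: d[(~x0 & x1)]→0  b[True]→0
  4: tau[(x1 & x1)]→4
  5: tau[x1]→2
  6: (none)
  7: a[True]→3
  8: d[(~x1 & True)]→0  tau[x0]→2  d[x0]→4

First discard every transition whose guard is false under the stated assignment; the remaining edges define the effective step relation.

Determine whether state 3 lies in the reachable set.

Answer: REACHABLE

Trace:
Guard filter leaves 10 enabled edge(s).
depth 0: {0}
depth 1: {1,2,7}  now seen {0,1,2,7}
depth 2: {3}  now seen {0,1,2,3,7}
Reachable = {0,1,2,3,7}
witness 3: c·a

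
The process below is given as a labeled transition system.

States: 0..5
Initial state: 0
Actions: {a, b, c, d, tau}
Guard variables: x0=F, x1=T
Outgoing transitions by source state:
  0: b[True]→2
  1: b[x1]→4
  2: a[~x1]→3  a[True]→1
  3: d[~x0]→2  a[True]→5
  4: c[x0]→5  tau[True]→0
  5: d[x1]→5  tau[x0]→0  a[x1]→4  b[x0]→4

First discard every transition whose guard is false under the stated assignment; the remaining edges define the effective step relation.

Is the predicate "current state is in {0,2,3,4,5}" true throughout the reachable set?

Answer: INVARIANT VIOLATED at state 1

Working:
Inv-set: {0,2,3,4,5}
Reachable = {0,1,2,4}
  0: safe
  1: VIOLATES
  2: safe
  4: safe
counterexample path to 1: b·a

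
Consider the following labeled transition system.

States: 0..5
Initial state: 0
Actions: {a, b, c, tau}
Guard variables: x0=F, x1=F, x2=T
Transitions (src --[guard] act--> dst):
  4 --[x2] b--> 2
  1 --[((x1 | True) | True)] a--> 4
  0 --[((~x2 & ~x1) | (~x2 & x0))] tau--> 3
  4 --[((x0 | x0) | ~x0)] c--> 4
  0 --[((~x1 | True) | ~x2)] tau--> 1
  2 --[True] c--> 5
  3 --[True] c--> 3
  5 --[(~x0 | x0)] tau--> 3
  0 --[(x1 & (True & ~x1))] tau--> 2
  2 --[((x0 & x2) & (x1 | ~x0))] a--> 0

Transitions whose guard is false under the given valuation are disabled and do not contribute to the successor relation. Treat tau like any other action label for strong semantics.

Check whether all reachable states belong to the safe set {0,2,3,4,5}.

Allowed set {0,2,3,4,5}
Reach set: {0,1,2,3,4,5}
  0: ok
  1: outside
  2: ok
  3: ok
  4: ok
  5: ok
counterexample path to 1: tau

Answer: INVARIANT VIOLATED at state 1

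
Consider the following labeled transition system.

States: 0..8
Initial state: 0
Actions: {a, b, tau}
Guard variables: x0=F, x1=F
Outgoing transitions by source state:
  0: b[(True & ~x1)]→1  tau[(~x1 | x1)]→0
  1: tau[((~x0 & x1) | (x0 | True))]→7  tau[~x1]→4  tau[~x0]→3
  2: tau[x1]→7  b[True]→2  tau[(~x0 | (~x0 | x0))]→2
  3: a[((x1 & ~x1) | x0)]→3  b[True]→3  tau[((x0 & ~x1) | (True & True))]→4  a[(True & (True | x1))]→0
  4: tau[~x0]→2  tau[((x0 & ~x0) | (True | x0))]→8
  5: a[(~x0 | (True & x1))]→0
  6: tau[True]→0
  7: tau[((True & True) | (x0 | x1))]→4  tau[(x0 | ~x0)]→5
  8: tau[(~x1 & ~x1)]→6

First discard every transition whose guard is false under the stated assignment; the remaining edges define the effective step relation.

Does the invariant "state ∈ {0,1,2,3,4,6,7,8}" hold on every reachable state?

Allowed set {0,1,2,3,4,6,7,8}
R = {0,1,2,3,4,5,6,7,8}
  0: safe
  1: safe
  2: safe
  3: safe
  4: safe
  5: outside
  6: safe
  7: safe
  8: safe
reach 5 via b·tau·tau — violates

Answer: INVARIANT VIOLATED at state 5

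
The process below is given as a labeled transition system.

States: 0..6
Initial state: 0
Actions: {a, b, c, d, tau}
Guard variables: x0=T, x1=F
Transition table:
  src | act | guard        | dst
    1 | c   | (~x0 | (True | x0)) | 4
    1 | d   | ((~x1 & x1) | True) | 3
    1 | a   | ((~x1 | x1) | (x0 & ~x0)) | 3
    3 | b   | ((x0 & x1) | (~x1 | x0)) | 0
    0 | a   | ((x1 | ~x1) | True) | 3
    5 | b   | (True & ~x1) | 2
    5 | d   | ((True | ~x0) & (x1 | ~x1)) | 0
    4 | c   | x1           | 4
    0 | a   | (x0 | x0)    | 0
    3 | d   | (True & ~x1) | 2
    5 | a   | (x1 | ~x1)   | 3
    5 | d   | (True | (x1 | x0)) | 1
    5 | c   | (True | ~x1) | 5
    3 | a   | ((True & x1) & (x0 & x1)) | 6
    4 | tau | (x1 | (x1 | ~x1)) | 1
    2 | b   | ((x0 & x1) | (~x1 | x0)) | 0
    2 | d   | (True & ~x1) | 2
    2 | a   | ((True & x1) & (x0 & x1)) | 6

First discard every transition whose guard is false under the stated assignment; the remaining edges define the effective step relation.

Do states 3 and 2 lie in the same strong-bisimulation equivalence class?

Bisimulation quotient by refinement:
  P[0] = {{0,1,2,3,4,5,6}}
  P[1] = {{0},{1},{2,3},{4},{5},{6}}
6 equivalence class(es) (converged in 2)
[3]={2,3}  [2]={2,3}

Answer: BISIMILAR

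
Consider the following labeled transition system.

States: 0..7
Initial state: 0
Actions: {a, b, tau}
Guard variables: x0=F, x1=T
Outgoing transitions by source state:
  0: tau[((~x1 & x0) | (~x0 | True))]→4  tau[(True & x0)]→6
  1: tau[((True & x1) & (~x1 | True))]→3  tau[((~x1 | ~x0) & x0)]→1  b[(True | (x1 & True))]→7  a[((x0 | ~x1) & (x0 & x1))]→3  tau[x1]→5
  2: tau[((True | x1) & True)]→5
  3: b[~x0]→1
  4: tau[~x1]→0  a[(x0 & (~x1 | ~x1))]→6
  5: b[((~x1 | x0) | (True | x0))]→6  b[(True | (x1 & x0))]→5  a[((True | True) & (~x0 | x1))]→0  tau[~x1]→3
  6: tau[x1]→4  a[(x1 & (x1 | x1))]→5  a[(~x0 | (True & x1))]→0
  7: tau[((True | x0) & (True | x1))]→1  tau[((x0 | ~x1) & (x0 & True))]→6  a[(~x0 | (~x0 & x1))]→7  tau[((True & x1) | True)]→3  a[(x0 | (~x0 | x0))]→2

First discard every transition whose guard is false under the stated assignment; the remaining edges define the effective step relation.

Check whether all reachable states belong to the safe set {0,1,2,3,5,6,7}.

Safe = {0,1,2,3,5,6,7}
Reach set: {0,4}
  0: ✓
  4: VIOLATES
counterexample path to 4: tau

Answer: INVARIANT VIOLATED at state 4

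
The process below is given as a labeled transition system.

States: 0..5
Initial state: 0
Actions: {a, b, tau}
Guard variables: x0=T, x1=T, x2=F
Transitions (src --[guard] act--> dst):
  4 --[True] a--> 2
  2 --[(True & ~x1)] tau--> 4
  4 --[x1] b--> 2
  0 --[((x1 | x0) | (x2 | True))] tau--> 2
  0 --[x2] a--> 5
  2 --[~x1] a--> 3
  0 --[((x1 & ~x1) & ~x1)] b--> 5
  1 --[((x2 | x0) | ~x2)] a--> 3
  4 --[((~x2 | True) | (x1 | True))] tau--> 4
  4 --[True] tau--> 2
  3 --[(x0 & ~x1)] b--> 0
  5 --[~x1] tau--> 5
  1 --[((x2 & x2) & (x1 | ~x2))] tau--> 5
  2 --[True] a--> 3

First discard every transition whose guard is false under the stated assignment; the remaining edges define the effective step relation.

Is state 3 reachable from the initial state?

Answer: REACHABLE

Analysis:
After dropping false guards: 7 live edges.
L0 = {0}
L1 = {2}  total {0,2}
L2 = {3}  total {0,2,3}
Reach set: {0,2,3}
trace reaching 3: tau·a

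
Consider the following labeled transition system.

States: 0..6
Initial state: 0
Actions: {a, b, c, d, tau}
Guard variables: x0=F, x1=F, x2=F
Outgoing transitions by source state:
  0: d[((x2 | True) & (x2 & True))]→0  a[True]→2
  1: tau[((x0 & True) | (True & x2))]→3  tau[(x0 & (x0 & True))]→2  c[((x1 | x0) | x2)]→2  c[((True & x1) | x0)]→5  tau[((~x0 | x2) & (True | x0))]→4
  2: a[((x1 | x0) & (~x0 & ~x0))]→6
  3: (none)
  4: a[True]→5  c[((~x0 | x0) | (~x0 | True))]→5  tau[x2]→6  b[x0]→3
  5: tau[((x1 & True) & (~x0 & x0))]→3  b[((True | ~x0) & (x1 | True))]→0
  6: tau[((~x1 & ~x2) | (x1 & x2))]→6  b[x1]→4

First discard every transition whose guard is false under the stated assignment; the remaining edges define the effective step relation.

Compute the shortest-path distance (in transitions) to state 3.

Breadth-first toward 3:
  depth 0: {0}
  depth 1: {2}
3 never appears.

Answer: UNREACHABLE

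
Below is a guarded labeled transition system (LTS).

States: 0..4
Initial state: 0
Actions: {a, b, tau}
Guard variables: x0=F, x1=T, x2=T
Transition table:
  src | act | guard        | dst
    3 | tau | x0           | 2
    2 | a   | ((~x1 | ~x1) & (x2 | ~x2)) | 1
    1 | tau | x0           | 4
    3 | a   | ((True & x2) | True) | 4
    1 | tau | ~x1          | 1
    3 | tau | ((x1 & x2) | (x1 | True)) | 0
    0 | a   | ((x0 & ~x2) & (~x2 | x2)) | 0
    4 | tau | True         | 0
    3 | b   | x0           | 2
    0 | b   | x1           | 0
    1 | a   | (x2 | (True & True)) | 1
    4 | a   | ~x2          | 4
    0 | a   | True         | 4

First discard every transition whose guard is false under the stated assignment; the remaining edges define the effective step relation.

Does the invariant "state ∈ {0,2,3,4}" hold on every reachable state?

Allowed set {0,2,3,4}
Reach set: {0,4}
  0: ✓
  4: ✓

Answer: INVARIANT HOLDS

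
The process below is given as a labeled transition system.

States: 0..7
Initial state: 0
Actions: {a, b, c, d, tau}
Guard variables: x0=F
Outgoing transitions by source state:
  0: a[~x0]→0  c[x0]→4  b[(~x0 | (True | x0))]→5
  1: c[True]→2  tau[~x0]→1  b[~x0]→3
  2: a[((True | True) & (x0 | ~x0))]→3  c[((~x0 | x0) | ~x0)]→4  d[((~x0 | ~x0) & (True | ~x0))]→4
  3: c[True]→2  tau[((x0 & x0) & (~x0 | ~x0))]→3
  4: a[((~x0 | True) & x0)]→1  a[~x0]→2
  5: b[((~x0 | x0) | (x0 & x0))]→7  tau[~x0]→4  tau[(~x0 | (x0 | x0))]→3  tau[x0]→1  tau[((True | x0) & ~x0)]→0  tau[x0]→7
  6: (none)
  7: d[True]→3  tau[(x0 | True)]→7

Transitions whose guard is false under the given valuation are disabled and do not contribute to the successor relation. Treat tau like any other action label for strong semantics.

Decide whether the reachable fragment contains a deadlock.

Reach set: {0,2,3,4,5,7}
  0: a→0  b→5  [deg 2]
  2: a→3  c→4  d→4  [deg 3]
  3: c→2  [deg 1]
  4: a→2  [deg 1]
  5: b→7  tau→0  tau→3  tau→4  [deg 4]
  7: d→3  tau→7  [deg 2]

Answer: DEADLOCK-FREE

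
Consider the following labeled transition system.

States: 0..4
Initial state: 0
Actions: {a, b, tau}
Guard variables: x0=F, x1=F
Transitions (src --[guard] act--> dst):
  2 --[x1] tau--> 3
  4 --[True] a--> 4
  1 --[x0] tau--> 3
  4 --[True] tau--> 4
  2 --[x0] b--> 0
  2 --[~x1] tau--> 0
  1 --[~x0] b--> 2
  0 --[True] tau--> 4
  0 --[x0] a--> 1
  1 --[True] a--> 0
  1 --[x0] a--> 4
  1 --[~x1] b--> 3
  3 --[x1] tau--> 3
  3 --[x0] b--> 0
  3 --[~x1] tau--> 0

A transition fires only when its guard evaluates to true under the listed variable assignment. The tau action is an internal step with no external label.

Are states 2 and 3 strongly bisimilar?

Compute ~ classes (split until stable):
  P[0] = {{0,1,2,3,4}}
  P[1] = {{0,2,3},{1},{4}}
  P[2] = {{0},{1},{2,3},{4}}
4 equivalence class(es) (converged in 3)
[2]={2,3}  [3]={2,3}

Answer: BISIMILAR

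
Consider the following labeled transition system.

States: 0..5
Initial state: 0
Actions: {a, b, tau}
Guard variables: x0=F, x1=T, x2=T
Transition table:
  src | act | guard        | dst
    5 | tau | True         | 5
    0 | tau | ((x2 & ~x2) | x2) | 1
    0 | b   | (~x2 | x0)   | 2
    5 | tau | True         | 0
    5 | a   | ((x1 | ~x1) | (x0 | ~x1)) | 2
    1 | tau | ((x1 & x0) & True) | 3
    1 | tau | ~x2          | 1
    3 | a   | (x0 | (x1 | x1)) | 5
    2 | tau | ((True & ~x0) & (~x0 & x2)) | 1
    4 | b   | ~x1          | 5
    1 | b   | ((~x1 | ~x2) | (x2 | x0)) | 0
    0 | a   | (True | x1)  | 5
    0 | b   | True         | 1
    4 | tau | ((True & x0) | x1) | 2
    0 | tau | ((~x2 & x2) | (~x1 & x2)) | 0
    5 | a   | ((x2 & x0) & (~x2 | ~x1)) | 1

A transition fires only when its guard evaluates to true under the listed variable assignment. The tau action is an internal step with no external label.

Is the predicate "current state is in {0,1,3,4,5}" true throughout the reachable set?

Inv-set: {0,1,3,4,5}
R = {0,1,2,5}
  0: safe
  1: safe
  2: VIOLATES
  5: safe
reach 2 via a·a — violates

Answer: INVARIANT VIOLATED at state 2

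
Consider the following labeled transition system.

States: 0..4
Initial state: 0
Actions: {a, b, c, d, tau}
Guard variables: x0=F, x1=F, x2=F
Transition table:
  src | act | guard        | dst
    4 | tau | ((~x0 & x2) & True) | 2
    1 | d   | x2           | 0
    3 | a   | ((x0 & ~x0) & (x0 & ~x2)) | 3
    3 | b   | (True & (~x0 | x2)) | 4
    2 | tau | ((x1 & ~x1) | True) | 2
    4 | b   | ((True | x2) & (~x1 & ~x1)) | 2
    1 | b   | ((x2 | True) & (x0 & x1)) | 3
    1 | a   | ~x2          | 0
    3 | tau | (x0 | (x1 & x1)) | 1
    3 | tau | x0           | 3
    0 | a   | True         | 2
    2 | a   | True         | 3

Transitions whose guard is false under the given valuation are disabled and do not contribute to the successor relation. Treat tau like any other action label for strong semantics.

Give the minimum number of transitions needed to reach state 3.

Breadth-first toward 3:
  depth 0: {0}
  depth 1: {2}
  depth 2: {3}
depth(3)=2, e.g. a·a

Answer: 2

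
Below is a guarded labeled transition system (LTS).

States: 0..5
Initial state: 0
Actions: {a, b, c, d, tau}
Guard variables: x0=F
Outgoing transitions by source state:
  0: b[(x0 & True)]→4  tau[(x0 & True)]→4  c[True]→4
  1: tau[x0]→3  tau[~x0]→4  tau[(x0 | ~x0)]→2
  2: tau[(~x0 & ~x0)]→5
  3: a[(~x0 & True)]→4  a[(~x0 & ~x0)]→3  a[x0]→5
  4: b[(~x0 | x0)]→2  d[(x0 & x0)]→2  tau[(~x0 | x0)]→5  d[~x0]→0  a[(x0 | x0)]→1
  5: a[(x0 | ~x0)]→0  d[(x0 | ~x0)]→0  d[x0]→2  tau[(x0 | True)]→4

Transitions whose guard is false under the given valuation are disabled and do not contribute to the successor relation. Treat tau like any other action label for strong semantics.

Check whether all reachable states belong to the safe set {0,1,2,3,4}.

Answer: INVARIANT VIOLATED at state 5

Working:
Allowed set {0,1,2,3,4}
Reachable = {0,2,4,5}
  0: safe
  2: safe
  4: safe
  5: ✗ unsafe
counterexample path to 5: c·tau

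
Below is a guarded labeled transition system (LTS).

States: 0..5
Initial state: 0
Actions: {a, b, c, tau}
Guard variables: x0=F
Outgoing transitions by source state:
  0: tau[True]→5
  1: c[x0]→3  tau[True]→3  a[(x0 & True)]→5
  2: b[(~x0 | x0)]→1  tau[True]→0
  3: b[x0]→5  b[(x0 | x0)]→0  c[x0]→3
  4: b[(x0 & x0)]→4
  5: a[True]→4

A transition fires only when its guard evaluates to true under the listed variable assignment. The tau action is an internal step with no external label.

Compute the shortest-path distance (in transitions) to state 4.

Answer: 2

Working:
Layered search for 4:
  Layer 0: {0}
  Layer 1: {5}
  Layer 2: {4}
depth(4)=2, e.g. tau·a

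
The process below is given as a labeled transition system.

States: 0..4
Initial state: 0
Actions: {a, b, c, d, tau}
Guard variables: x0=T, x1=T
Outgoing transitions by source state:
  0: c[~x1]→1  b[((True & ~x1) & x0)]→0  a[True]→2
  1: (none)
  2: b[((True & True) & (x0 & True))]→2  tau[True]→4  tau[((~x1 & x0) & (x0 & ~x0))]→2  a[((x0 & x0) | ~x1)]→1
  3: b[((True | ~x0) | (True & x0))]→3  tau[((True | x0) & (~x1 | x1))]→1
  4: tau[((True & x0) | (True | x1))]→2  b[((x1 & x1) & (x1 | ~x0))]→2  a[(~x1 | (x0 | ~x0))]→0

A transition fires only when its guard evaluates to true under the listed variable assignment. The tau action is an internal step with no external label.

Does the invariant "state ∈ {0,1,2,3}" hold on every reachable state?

Inv-set: {0,1,2,3}
Reach set: {0,1,2,4}
  0: safe
  1: safe
  2: safe
  4: outside
counterexample path to 4: a·tau

Answer: INVARIANT VIOLATED at state 4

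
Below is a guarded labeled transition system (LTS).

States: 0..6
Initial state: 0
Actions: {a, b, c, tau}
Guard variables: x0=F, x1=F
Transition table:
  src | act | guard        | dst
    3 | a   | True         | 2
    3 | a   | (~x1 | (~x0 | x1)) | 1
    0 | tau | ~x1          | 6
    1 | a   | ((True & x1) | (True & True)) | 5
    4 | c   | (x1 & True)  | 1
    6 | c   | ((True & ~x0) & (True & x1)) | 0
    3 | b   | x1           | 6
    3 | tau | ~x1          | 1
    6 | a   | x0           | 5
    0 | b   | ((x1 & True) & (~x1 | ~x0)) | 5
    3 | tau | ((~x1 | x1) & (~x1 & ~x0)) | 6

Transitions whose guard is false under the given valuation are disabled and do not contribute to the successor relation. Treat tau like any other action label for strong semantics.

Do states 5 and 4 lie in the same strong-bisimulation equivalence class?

Answer: BISIMILAR

Trace:
Compute ~ classes (split until stable):
  P[0] = {{0,1,2,3,4,5,6}}
  P[1] = {{0},{1},{2,4,5,6},{3}}
4 equivalence class(es) (converged in 2)
class of 5: {2,4,5,6}; class of 4: {2,4,5,6}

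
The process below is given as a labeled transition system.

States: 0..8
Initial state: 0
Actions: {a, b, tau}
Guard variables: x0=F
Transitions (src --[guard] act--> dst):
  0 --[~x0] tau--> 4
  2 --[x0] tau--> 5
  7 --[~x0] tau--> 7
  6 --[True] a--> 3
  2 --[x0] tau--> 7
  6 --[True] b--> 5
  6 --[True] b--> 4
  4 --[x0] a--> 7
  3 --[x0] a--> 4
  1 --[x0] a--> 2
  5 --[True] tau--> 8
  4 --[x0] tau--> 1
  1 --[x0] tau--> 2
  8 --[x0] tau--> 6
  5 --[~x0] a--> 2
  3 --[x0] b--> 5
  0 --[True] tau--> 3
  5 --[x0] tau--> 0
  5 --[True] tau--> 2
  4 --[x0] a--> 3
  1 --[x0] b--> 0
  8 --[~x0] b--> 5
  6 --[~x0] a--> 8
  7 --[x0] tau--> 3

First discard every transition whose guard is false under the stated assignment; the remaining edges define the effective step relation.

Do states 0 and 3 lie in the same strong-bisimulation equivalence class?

Answer: NOT BISIMILAR

Working:
Bisimulation quotient by refinement:
  P[0] = {{0,1,2,3,4,5,6,7,8}}
  P[1] = {{0,7},{1,2,3,4},{5},{6},{8}}
  P[2] = {{0},{1,2,3,4},{5},{6},{7},{8}}
stable after 3 split(s): 6 block(s)
class of 0: {0}; class of 3: {1,2,3,4}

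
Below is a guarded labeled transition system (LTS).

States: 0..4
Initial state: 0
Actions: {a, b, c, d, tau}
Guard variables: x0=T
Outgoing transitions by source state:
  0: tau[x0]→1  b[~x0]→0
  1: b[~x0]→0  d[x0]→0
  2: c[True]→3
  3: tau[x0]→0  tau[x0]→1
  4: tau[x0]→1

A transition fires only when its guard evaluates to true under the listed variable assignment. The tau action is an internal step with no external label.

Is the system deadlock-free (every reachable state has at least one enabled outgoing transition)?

Reach set: {0,1}
  0: tau→1  [deg 1]
  1: d→0  [deg 1]

Answer: DEADLOCK-FREE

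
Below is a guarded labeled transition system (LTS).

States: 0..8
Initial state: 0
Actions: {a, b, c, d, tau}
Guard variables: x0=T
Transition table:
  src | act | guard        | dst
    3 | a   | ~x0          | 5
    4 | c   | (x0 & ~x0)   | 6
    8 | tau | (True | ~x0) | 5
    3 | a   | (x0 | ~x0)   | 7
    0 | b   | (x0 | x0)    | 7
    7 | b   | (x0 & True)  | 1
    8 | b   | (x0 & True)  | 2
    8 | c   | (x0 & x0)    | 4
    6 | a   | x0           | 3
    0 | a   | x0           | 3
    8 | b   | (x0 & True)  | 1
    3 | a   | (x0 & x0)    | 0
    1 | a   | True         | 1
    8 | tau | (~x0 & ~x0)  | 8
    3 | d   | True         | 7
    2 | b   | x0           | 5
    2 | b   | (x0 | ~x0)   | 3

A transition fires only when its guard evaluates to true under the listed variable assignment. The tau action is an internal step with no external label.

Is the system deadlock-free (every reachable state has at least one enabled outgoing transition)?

Answer: DEADLOCK-FREE

Trace:
Reachable = {0,1,3,7}
  0: a→3  b→7  [2 out]
  1: a→1  [1 out]
  3: a→0  a→7  d→7  [3 out]
  7: b→1  [1 out]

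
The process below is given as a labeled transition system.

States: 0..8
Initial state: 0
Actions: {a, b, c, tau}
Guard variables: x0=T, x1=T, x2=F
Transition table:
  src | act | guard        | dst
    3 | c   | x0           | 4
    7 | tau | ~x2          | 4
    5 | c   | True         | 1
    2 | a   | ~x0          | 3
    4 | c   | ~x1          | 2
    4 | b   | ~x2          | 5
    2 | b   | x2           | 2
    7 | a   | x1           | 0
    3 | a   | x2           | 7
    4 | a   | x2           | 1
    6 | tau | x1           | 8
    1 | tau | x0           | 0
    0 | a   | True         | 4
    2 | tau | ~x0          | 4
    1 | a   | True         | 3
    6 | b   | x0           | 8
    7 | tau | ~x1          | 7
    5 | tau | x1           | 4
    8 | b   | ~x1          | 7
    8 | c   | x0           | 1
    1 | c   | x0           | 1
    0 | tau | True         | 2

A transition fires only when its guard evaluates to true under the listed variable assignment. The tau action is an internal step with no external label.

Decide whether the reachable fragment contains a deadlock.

R = {0,1,2,3,4,5}
  0: a→4  tau→2  [2 exit(s)]
  1: a→3  c→1  tau→0  [3 exit(s)]
  2: ∅  [no exit]
  3: c→4  [1 exit(s)]
  4: b→5  [1 exit(s)]
  5: c→1  tau→4  [2 exit(s)]
witness 2: tau

Answer: DEADLOCK at state 2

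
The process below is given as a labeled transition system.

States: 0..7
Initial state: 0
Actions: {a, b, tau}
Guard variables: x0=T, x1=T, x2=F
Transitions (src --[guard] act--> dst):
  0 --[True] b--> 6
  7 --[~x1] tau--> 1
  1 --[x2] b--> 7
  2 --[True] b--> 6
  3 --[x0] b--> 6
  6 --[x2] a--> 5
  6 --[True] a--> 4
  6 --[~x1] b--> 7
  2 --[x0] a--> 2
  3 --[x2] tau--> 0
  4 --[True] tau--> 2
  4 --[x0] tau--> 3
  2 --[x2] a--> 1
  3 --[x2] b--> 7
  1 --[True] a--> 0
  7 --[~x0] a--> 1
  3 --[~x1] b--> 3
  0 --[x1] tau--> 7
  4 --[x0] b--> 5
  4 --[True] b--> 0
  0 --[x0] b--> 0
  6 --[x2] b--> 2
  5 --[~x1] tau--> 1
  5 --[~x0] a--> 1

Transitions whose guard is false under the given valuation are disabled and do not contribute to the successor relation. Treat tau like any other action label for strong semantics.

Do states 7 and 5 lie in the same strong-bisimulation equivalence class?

Compute ~ classes (split until stable):
  round 0: {{0,1,2,3,4,5,6,7}}
  round 1: {{0,4},{1,6},{2},{3},{5,7}}
  round 2: {{0},{1,6},{2},{3},{4},{5,7}}
  round 3: {{0},{1},{2},{3},{4},{5,7},{6}}
stable after 4 split(s): 7 block(s)
[7]={5,7}  [5]={5,7}

Answer: BISIMILAR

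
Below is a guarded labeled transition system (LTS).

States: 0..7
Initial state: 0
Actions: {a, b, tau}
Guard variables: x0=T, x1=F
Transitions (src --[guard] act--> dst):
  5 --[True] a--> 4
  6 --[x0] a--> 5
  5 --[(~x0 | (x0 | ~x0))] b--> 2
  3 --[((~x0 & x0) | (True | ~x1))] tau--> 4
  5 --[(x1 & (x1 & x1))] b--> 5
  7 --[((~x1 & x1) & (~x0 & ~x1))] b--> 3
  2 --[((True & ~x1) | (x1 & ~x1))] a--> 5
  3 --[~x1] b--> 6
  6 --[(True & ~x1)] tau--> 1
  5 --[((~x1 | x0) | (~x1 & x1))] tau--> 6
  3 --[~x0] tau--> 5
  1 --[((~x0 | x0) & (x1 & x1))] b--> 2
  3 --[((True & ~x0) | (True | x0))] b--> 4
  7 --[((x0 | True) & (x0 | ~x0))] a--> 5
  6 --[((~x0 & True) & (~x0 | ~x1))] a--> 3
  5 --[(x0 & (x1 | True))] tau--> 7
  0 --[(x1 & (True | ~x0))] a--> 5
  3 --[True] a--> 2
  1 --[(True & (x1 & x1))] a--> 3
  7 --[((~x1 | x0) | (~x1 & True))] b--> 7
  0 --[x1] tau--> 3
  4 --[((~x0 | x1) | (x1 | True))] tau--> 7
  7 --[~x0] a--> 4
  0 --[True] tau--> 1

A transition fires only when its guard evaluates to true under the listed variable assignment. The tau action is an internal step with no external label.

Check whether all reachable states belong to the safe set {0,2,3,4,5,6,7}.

Answer: INVARIANT VIOLATED at state 1

Analysis:
Inv-set: {0,2,3,4,5,6,7}
R = {0,1}
  0: safe
  1: ✗ unsafe
counterexample path to 1: tau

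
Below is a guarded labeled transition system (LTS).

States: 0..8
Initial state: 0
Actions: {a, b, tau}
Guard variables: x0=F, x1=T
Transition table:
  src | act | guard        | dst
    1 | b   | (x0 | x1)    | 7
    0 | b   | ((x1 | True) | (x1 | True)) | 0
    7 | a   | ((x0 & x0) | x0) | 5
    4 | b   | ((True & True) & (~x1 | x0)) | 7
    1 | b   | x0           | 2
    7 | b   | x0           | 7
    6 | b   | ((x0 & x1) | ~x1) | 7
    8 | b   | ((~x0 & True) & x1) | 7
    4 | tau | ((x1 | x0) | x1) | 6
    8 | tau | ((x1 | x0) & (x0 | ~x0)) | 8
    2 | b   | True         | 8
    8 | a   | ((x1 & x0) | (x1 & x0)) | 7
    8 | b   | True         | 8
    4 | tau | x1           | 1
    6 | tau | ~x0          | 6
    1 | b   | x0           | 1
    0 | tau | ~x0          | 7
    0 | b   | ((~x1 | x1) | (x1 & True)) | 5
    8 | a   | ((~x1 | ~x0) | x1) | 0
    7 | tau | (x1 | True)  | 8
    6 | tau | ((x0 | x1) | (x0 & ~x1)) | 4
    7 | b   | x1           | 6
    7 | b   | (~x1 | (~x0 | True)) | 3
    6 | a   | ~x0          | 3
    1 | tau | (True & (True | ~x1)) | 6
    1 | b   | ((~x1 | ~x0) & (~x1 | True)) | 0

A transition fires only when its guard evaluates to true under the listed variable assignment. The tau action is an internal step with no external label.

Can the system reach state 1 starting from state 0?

Answer: REACHABLE

Analysis:
Guard filter leaves 19 enabled edge(s).
L0 = {0}
L1 = {5,7}  cumulative {0,5,7}
L2 = {3,6,8}  cumulative {0,3,5,6,7,8}
L3 = {4}  cumulative {0,3,4,5,6,7,8}
L4 = {1}  cumulative {0,1,3,4,5,6,7,8}
R = {0,1,3,4,5,6,7,8}
trace reaching 1: tau·b·tau·tau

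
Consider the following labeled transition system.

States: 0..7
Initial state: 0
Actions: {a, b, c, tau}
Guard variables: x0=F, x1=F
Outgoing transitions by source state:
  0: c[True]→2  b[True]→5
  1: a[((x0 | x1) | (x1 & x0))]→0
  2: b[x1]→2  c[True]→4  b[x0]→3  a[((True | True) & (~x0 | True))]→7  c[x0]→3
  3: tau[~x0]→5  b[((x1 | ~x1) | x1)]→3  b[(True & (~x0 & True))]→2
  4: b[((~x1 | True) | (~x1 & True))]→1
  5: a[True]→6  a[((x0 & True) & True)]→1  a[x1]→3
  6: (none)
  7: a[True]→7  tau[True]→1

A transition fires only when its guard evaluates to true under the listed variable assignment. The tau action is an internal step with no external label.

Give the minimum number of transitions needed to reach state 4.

Breadth-first toward 4:
  Layer 0: {0}
  Layer 1: {2,5}
  Layer 2: {4,6,7}
depth(4)=2, e.g. c·c

Answer: 2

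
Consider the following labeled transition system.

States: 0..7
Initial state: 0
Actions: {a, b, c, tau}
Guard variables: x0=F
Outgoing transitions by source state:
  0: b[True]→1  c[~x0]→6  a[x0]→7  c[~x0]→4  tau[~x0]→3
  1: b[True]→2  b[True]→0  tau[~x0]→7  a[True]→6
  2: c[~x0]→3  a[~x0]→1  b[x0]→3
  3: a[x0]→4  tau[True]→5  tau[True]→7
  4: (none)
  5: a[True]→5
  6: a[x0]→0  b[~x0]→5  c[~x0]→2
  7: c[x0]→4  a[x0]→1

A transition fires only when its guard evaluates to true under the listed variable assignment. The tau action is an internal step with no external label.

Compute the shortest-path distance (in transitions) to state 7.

Answer: 2

Trace:
Layered search for 7:
  depth 0: {0}
  depth 1: {1,3,4,6}
  depth 2: {2,5,7}
depth(7)=2, e.g. b·tau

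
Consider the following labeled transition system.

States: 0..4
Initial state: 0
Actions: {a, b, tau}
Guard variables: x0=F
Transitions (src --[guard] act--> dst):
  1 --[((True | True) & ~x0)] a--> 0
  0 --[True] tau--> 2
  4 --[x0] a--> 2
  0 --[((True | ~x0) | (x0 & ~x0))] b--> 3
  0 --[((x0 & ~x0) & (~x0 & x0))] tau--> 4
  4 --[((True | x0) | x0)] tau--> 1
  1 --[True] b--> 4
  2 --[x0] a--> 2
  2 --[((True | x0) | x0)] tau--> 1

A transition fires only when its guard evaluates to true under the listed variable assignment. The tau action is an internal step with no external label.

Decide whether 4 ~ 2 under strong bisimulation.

Refine partition for ~:
  round 0: {{0,1,2,3,4}}
  round 1: {{0},{1},{2,4},{3}}
4 equivalence class(es) (converged in 2)
class of 4: {2,4}; class of 2: {2,4}

Answer: BISIMILAR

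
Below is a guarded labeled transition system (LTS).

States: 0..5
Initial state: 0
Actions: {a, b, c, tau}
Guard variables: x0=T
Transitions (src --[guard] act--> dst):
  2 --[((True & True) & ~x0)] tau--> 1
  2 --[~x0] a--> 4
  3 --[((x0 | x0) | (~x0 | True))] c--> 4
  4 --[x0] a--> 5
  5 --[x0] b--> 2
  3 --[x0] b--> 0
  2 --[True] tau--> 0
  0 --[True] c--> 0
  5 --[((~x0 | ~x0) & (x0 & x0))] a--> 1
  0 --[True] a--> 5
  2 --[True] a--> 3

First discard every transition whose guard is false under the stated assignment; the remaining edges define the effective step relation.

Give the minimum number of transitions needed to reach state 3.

Answer: 3

Analysis:
BFS to 3:
  L0 = {0}
  L1 = {5}
  L2 = {2}
  L3 = {3}
first hit 3 at d=3 via a·b·a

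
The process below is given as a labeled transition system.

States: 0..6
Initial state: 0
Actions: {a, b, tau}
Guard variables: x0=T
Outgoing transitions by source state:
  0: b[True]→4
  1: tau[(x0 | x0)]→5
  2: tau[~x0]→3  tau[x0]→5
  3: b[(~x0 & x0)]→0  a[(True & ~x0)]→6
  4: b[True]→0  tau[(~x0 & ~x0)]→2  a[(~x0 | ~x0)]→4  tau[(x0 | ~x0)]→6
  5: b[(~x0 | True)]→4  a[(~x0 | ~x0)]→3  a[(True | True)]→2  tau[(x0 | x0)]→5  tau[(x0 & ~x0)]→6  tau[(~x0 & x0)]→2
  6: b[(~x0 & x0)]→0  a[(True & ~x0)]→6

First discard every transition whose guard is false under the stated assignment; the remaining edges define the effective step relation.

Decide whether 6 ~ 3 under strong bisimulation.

Compute ~ classes (split until stable):
  round 0: {{0,1,2,3,4,5,6}}
  round 1: {{0},{1,2},{3,6},{4},{5}}
5 equivalence class(es) (converged in 2)
[6]={3,6}  [3]={3,6}

Answer: BISIMILAR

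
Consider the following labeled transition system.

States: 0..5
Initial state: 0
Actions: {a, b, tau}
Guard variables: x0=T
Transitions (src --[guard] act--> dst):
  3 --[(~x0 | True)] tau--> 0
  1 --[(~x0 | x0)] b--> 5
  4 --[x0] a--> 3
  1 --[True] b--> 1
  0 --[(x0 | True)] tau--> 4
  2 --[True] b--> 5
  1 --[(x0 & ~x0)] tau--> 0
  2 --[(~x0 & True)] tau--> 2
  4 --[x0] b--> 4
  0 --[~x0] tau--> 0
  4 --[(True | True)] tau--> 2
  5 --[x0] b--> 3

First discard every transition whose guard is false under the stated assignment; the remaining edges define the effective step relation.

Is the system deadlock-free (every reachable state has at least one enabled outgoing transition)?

R = {0,2,3,4,5}
  0: tau→4  [1 exit(s)]
  2: b→5  [1 exit(s)]
  3: tau→0  [1 exit(s)]
  4: a→3  b→4  tau→2  [3 exit(s)]
  5: b→3  [1 exit(s)]

Answer: DEADLOCK-FREE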